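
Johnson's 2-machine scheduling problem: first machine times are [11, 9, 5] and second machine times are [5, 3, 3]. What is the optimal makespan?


Apply Johnson's rule:
  Group 1 (a <= b): []
  Group 2 (a > b): [(1, 11, 5), (2, 9, 3), (3, 5, 3)]
Optimal job order: [1, 2, 3]
Schedule:
  Job 1: M1 done at 11, M2 done at 16
  Job 2: M1 done at 20, M2 done at 23
  Job 3: M1 done at 25, M2 done at 28
Makespan = 28

28


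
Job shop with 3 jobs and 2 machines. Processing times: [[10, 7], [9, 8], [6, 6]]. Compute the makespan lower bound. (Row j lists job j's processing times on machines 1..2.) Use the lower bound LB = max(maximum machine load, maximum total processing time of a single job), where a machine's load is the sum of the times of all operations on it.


Machine loads:
  Machine 1: 10 + 9 + 6 = 25
  Machine 2: 7 + 8 + 6 = 21
Max machine load = 25
Job totals:
  Job 1: 17
  Job 2: 17
  Job 3: 12
Max job total = 17
Lower bound = max(25, 17) = 25

25


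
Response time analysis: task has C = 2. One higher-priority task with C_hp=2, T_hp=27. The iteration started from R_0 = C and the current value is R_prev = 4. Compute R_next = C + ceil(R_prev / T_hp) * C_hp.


R_next = C + ceil(R_prev / T_hp) * C_hp
ceil(4 / 27) = ceil(0.1481) = 1
Interference = 1 * 2 = 2
R_next = 2 + 2 = 4
R_next = R_prev, so the iteration has converged (response time = 4).

4


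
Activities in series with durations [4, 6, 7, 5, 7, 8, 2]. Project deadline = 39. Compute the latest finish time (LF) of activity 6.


LF(activity 6) = deadline - sum of successor durations
Successors: activities 7 through 7 with durations [2]
Sum of successor durations = 2
LF = 39 - 2 = 37

37


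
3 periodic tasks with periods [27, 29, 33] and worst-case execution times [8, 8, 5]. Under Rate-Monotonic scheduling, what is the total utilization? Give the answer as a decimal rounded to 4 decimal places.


Compute individual utilizations (exact fractions):
  Task 1: C/T = 8/27 (approx. 0.2963)
  Task 2: C/T = 8/29 (approx. 0.2759)
  Task 3: C/T = 5/33 (approx. 0.1515)
Total utilization U = 8/27 + 8/29 + 5/33 = 6233/8613
Rounded to 4 decimal places: U = 0.7237
RM (Liu & Layland) bound for 3 tasks = 0.779763; compare with U = 6233/8613 (approx. 0.723674)
U <= bound, so schedulable by RM sufficient condition.

0.7237


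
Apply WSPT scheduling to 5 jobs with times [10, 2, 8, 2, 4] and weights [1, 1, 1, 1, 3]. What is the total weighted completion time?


Compute p/w ratios and sort ascending (WSPT): [(4, 3), (2, 1), (2, 1), (8, 1), (10, 1)]
Compute weighted completion times:
  Job (p=4,w=3): C=4, w*C=3*4=12
  Job (p=2,w=1): C=6, w*C=1*6=6
  Job (p=2,w=1): C=8, w*C=1*8=8
  Job (p=8,w=1): C=16, w*C=1*16=16
  Job (p=10,w=1): C=26, w*C=1*26=26
Total weighted completion time = 68

68


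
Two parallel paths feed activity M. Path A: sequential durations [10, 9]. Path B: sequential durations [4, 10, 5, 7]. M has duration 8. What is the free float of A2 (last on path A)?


ES(A2) = sum of predecessors on chain A = 10
EF(A2) = ES + duration = 10 + 9 = 19
Successor of A2 is M. ES(M) = max(sum(A), sum(B)) = max(19, 26) = 26
Free float = ES(successor) - EF(current) = 26 - 19 = 7

7


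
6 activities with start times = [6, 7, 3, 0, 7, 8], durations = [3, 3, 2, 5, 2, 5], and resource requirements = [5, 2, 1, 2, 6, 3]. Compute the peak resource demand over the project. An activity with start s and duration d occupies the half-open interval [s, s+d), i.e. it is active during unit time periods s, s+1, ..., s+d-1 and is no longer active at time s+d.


Each activity i is active on [start_i, start_i + duration_i).
Compute total resource usage per time slot:
  t=0: active resources = [2], total = 2
  t=1: active resources = [2], total = 2
  t=2: active resources = [2], total = 2
  t=3: active resources = [1, 2], total = 3
  t=4: active resources = [1, 2], total = 3
  t=5: active resources = [], total = 0
  t=6: active resources = [5], total = 5
  t=7: active resources = [5, 2, 6], total = 13
  t=8: active resources = [5, 2, 6, 3], total = 16
  t=9: active resources = [2, 3], total = 5
  t=10: active resources = [3], total = 3
  t=11: active resources = [3], total = 3
  t=12: active resources = [3], total = 3
Peak resource demand = 16

16


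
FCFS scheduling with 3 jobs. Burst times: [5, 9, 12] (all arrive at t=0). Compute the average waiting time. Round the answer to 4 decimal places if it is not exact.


FCFS order (as given): [5, 9, 12]
Waiting times:
  Job 1: wait = 0
  Job 2: wait = 5
  Job 3: wait = 14
Sum of waiting times = 19
Average waiting time = 19/3 = 6.3333

6.3333


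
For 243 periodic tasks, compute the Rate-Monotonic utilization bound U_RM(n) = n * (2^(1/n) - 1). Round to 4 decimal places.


Compute 2^(1/243) = 1.0028565297
Subtract 1: 1.0028565297 - 1 = 0.0028565297
Multiply by n: 243 * 0.0028565297 = 0.6941367171
Round to 4 dp: 0.6941

0.6941


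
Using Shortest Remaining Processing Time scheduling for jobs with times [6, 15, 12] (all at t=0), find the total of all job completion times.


Since all jobs arrive at t=0, SRPT equals SPT ordering.
SPT order: [6, 12, 15]
Completion times:
  Job 1: p=6, C=6
  Job 2: p=12, C=18
  Job 3: p=15, C=33
Total completion time = 6 + 18 + 33 = 57

57


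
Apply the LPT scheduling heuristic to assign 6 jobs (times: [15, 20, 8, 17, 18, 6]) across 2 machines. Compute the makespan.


Sort jobs in decreasing order (LPT): [20, 18, 17, 15, 8, 6]
Assign each job to the least loaded machine:
  Machine 1: jobs [20, 15, 8], load = 43
  Machine 2: jobs [18, 17, 6], load = 41
Makespan = max load = 43

43


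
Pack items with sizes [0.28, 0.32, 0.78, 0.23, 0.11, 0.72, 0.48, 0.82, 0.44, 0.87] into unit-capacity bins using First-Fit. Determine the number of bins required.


Place items sequentially using First-Fit:
  Item 0.28 -> new Bin 1
  Item 0.32 -> Bin 1 (now 0.6)
  Item 0.78 -> new Bin 2
  Item 0.23 -> Bin 1 (now 0.83)
  Item 0.11 -> Bin 1 (now 0.94)
  Item 0.72 -> new Bin 3
  Item 0.48 -> new Bin 4
  Item 0.82 -> new Bin 5
  Item 0.44 -> Bin 4 (now 0.92)
  Item 0.87 -> new Bin 6
Total bins used = 6

6


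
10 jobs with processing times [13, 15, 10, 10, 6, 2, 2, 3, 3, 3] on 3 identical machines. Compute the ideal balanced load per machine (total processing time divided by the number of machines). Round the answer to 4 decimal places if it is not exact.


Total processing time = 13 + 15 + 10 + 10 + 6 + 2 + 2 + 3 + 3 + 3 = 67
Number of machines = 3
Ideal balanced load = 67 / 3 = 22.3333

22.3333


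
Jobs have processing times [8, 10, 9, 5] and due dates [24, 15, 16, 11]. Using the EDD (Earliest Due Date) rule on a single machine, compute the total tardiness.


Sort by due date (EDD order): [(5, 11), (10, 15), (9, 16), (8, 24)]
Compute completion times and tardiness:
  Job 1: p=5, d=11, C=5, tardiness=max(0,5-11)=0
  Job 2: p=10, d=15, C=15, tardiness=max(0,15-15)=0
  Job 3: p=9, d=16, C=24, tardiness=max(0,24-16)=8
  Job 4: p=8, d=24, C=32, tardiness=max(0,32-24)=8
Total tardiness = 16

16


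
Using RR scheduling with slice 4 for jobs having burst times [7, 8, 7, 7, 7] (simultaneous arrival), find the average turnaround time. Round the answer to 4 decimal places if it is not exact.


Time quantum = 4
Execution trace:
  J1 runs 4 units, time = 4
  J2 runs 4 units, time = 8
  J3 runs 4 units, time = 12
  J4 runs 4 units, time = 16
  J5 runs 4 units, time = 20
  J1 runs 3 units, time = 23
  J2 runs 4 units, time = 27
  J3 runs 3 units, time = 30
  J4 runs 3 units, time = 33
  J5 runs 3 units, time = 36
Finish times: [23, 27, 30, 33, 36]
Average turnaround = 149/5 = 29.8

29.8


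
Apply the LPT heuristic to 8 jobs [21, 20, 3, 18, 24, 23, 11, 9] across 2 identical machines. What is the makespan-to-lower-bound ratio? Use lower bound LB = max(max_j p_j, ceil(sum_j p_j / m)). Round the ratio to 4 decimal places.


LPT order: [24, 23, 21, 20, 18, 11, 9, 3]
Machine loads after assignment: [65, 64]
LPT makespan = 65
Lower bound = max(max_job, ceil(total/2)) = max(24, 65) = 65
Ratio = 65 / 65 = 1.0

1.0


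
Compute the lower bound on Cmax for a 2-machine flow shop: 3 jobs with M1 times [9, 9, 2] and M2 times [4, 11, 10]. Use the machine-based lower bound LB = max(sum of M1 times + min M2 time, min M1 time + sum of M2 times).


LB1 = sum(M1 times) + min(M2 times) = 20 + 4 = 24
LB2 = min(M1 times) + sum(M2 times) = 2 + 25 = 27
Lower bound = max(LB1, LB2) = max(24, 27) = 27

27


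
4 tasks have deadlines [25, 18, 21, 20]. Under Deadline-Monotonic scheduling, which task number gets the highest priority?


Sort tasks by relative deadline (ascending):
  Task 2: deadline = 18
  Task 4: deadline = 20
  Task 3: deadline = 21
  Task 1: deadline = 25
Priority order (highest first): [2, 4, 3, 1]
Highest priority task = 2

2


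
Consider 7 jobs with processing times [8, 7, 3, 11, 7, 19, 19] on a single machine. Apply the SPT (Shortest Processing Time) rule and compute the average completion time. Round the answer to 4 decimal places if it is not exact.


Sort jobs by processing time (SPT order): [3, 7, 7, 8, 11, 19, 19]
Compute completion times sequentially:
  Job 1: processing = 3, completes at 3
  Job 2: processing = 7, completes at 10
  Job 3: processing = 7, completes at 17
  Job 4: processing = 8, completes at 25
  Job 5: processing = 11, completes at 36
  Job 6: processing = 19, completes at 55
  Job 7: processing = 19, completes at 74
Sum of completion times = 220
Average completion time = 220/7 = 31.4286

31.4286


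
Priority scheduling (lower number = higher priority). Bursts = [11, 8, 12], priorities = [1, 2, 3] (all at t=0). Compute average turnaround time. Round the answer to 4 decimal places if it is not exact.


Sort by priority (ascending = highest first):
Order: [(1, 11), (2, 8), (3, 12)]
Completion times:
  Priority 1, burst=11, C=11
  Priority 2, burst=8, C=19
  Priority 3, burst=12, C=31
Average turnaround = 61/3 = 20.3333

20.3333


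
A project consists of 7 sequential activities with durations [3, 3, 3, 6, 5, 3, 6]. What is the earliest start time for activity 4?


Activity 4 starts after activities 1 through 3 complete.
Predecessor durations: [3, 3, 3]
ES = 3 + 3 + 3 = 9

9


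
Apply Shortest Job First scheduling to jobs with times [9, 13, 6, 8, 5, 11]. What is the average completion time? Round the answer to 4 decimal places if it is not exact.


SJF order (ascending): [5, 6, 8, 9, 11, 13]
Completion times:
  Job 1: burst=5, C=5
  Job 2: burst=6, C=11
  Job 3: burst=8, C=19
  Job 4: burst=9, C=28
  Job 5: burst=11, C=39
  Job 6: burst=13, C=52
Average completion = 154/6 = 25.6667

25.6667


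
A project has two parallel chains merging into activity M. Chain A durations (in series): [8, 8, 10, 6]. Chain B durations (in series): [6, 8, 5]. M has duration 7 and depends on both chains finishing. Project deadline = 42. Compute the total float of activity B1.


Forward pass: ES(B1) = sum of predecessors on chain B = 0
EF = ES + duration = 0 + 6 = 6
Backward pass: LF(M) = deadline = 42; LS(M) = 42 - 7 = 35
LF(B1) = LS(M) - sum(successors on chain B) = 35 - 13 = 22
LS = LF - duration = 22 - 6 = 16
Total float = LS - ES = 16 - 0 = 16

16


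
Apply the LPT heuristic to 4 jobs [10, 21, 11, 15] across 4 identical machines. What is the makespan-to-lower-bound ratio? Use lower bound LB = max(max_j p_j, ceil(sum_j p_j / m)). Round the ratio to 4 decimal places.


LPT order: [21, 15, 11, 10]
Machine loads after assignment: [21, 15, 11, 10]
LPT makespan = 21
Lower bound = max(max_job, ceil(total/4)) = max(21, 15) = 21
Ratio = 21 / 21 = 1.0

1.0


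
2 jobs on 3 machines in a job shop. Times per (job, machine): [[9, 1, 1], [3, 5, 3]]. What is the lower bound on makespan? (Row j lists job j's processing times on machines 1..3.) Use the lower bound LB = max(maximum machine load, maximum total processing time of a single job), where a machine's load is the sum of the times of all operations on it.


Machine loads:
  Machine 1: 9 + 3 = 12
  Machine 2: 1 + 5 = 6
  Machine 3: 1 + 3 = 4
Max machine load = 12
Job totals:
  Job 1: 11
  Job 2: 11
Max job total = 11
Lower bound = max(12, 11) = 12

12


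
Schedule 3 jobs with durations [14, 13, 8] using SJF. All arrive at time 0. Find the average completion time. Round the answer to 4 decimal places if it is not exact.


SJF order (ascending): [8, 13, 14]
Completion times:
  Job 1: burst=8, C=8
  Job 2: burst=13, C=21
  Job 3: burst=14, C=35
Average completion = 64/3 = 21.3333

21.3333


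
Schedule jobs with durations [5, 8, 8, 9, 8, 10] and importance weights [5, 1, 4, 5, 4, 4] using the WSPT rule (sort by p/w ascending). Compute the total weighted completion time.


Compute p/w ratios and sort ascending (WSPT): [(5, 5), (9, 5), (8, 4), (8, 4), (10, 4), (8, 1)]
Compute weighted completion times:
  Job (p=5,w=5): C=5, w*C=5*5=25
  Job (p=9,w=5): C=14, w*C=5*14=70
  Job (p=8,w=4): C=22, w*C=4*22=88
  Job (p=8,w=4): C=30, w*C=4*30=120
  Job (p=10,w=4): C=40, w*C=4*40=160
  Job (p=8,w=1): C=48, w*C=1*48=48
Total weighted completion time = 511

511


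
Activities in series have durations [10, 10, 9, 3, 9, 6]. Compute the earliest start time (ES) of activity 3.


Activity 3 starts after activities 1 through 2 complete.
Predecessor durations: [10, 10]
ES = 10 + 10 = 20

20


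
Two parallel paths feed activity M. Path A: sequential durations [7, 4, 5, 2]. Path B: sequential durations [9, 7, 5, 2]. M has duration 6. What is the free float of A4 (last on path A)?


ES(A4) = sum of predecessors on chain A = 16
EF(A4) = ES + duration = 16 + 2 = 18
Successor of A4 is M. ES(M) = max(sum(A), sum(B)) = max(18, 23) = 23
Free float = ES(successor) - EF(current) = 23 - 18 = 5

5


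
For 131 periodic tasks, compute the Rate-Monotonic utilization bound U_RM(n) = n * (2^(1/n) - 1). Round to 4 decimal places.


Compute 2^(1/131) = 1.0053052230
Subtract 1: 1.0053052230 - 1 = 0.0053052230
Multiply by n: 131 * 0.0053052230 = 0.6949842130
Round to 4 dp: 0.6950

0.6950


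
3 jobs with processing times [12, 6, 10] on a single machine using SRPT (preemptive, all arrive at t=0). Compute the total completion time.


Since all jobs arrive at t=0, SRPT equals SPT ordering.
SPT order: [6, 10, 12]
Completion times:
  Job 1: p=6, C=6
  Job 2: p=10, C=16
  Job 3: p=12, C=28
Total completion time = 6 + 16 + 28 = 50

50


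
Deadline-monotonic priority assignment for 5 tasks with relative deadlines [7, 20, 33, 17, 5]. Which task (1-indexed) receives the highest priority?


Sort tasks by relative deadline (ascending):
  Task 5: deadline = 5
  Task 1: deadline = 7
  Task 4: deadline = 17
  Task 2: deadline = 20
  Task 3: deadline = 33
Priority order (highest first): [5, 1, 4, 2, 3]
Highest priority task = 5

5


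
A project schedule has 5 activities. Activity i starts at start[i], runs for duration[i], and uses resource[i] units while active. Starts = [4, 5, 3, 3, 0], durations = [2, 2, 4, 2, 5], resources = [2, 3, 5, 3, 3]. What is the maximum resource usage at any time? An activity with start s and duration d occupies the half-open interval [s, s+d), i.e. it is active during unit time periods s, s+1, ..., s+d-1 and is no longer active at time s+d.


Each activity i is active on [start_i, start_i + duration_i).
Compute total resource usage per time slot:
  t=0: active resources = [3], total = 3
  t=1: active resources = [3], total = 3
  t=2: active resources = [3], total = 3
  t=3: active resources = [5, 3, 3], total = 11
  t=4: active resources = [2, 5, 3, 3], total = 13
  t=5: active resources = [2, 3, 5], total = 10
  t=6: active resources = [3, 5], total = 8
Peak resource demand = 13

13


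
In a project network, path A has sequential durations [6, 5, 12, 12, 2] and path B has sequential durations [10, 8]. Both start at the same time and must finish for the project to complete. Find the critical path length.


Path A total = 6 + 5 + 12 + 12 + 2 = 37
Path B total = 10 + 8 = 18
Critical path = longest path = max(37, 18) = 37

37


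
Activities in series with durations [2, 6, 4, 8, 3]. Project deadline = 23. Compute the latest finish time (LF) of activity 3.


LF(activity 3) = deadline - sum of successor durations
Successors: activities 4 through 5 with durations [8, 3]
Sum of successor durations = 11
LF = 23 - 11 = 12

12


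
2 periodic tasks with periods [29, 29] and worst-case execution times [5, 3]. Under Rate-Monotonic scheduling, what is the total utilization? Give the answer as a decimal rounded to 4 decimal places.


Compute individual utilizations (exact fractions):
  Task 1: C/T = 5/29 (approx. 0.1724)
  Task 2: C/T = 3/29 (approx. 0.1034)
Total utilization U = 5/29 + 3/29 = 8/29
Rounded to 4 decimal places: U = 0.2759
RM (Liu & Layland) bound for 2 tasks = 0.828427; compare with U = 8/29 (approx. 0.275862)
U <= bound, so schedulable by RM sufficient condition.

0.2759


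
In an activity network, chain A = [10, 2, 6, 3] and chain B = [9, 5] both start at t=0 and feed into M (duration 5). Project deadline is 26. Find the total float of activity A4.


Forward pass: ES(A4) = sum of predecessors on chain A = 18
EF = ES + duration = 18 + 3 = 21
Backward pass: LF(M) = deadline = 26; LS(M) = 26 - 5 = 21
LF(A4) = LS(M) - sum(successors on chain A) = 21 - 0 = 21
LS = LF - duration = 21 - 3 = 18
Total float = LS - ES = 18 - 18 = 0

0


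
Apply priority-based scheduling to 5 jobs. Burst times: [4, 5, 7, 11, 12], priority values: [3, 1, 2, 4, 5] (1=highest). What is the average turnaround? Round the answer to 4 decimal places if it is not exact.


Sort by priority (ascending = highest first):
Order: [(1, 5), (2, 7), (3, 4), (4, 11), (5, 12)]
Completion times:
  Priority 1, burst=5, C=5
  Priority 2, burst=7, C=12
  Priority 3, burst=4, C=16
  Priority 4, burst=11, C=27
  Priority 5, burst=12, C=39
Average turnaround = 99/5 = 19.8

19.8


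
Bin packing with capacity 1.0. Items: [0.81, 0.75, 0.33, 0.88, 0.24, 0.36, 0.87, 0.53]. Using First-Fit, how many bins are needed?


Place items sequentially using First-Fit:
  Item 0.81 -> new Bin 1
  Item 0.75 -> new Bin 2
  Item 0.33 -> new Bin 3
  Item 0.88 -> new Bin 4
  Item 0.24 -> Bin 2 (now 0.99)
  Item 0.36 -> Bin 3 (now 0.69)
  Item 0.87 -> new Bin 5
  Item 0.53 -> new Bin 6
Total bins used = 6

6


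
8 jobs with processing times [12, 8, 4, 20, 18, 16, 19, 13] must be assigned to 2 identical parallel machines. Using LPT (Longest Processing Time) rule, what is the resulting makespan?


Sort jobs in decreasing order (LPT): [20, 19, 18, 16, 13, 12, 8, 4]
Assign each job to the least loaded machine:
  Machine 1: jobs [20, 16, 13, 8], load = 57
  Machine 2: jobs [19, 18, 12, 4], load = 53
Makespan = max load = 57

57


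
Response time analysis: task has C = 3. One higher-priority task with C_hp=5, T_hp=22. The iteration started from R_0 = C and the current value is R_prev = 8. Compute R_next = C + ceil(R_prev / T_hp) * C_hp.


R_next = C + ceil(R_prev / T_hp) * C_hp
ceil(8 / 22) = ceil(0.3636) = 1
Interference = 1 * 5 = 5
R_next = 3 + 5 = 8
R_next = R_prev, so the iteration has converged (response time = 8).

8


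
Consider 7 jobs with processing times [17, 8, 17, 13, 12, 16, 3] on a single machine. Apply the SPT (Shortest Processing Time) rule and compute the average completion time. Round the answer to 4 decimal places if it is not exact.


Sort jobs by processing time (SPT order): [3, 8, 12, 13, 16, 17, 17]
Compute completion times sequentially:
  Job 1: processing = 3, completes at 3
  Job 2: processing = 8, completes at 11
  Job 3: processing = 12, completes at 23
  Job 4: processing = 13, completes at 36
  Job 5: processing = 16, completes at 52
  Job 6: processing = 17, completes at 69
  Job 7: processing = 17, completes at 86
Sum of completion times = 280
Average completion time = 280/7 = 40.0

40.0


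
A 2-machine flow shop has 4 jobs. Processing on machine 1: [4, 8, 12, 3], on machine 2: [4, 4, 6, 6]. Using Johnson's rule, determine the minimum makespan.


Apply Johnson's rule:
  Group 1 (a <= b): [(4, 3, 6), (1, 4, 4)]
  Group 2 (a > b): [(3, 12, 6), (2, 8, 4)]
Optimal job order: [4, 1, 3, 2]
Schedule:
  Job 4: M1 done at 3, M2 done at 9
  Job 1: M1 done at 7, M2 done at 13
  Job 3: M1 done at 19, M2 done at 25
  Job 2: M1 done at 27, M2 done at 31
Makespan = 31

31


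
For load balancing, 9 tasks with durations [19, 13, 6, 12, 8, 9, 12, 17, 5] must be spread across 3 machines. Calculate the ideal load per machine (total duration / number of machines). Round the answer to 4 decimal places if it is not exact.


Total processing time = 19 + 13 + 6 + 12 + 8 + 9 + 12 + 17 + 5 = 101
Number of machines = 3
Ideal balanced load = 101 / 3 = 33.6667

33.6667


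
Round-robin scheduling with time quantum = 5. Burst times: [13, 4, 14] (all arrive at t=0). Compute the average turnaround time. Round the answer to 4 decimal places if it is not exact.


Time quantum = 5
Execution trace:
  J1 runs 5 units, time = 5
  J2 runs 4 units, time = 9
  J3 runs 5 units, time = 14
  J1 runs 5 units, time = 19
  J3 runs 5 units, time = 24
  J1 runs 3 units, time = 27
  J3 runs 4 units, time = 31
Finish times: [27, 9, 31]
Average turnaround = 67/3 = 22.3333

22.3333


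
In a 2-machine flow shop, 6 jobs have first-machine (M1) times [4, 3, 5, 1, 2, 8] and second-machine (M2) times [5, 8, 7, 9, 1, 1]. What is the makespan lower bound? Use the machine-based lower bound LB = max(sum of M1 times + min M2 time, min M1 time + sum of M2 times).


LB1 = sum(M1 times) + min(M2 times) = 23 + 1 = 24
LB2 = min(M1 times) + sum(M2 times) = 1 + 31 = 32
Lower bound = max(LB1, LB2) = max(24, 32) = 32

32


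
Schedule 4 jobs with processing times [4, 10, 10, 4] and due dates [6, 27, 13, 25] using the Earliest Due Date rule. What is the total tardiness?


Sort by due date (EDD order): [(4, 6), (10, 13), (4, 25), (10, 27)]
Compute completion times and tardiness:
  Job 1: p=4, d=6, C=4, tardiness=max(0,4-6)=0
  Job 2: p=10, d=13, C=14, tardiness=max(0,14-13)=1
  Job 3: p=4, d=25, C=18, tardiness=max(0,18-25)=0
  Job 4: p=10, d=27, C=28, tardiness=max(0,28-27)=1
Total tardiness = 2

2


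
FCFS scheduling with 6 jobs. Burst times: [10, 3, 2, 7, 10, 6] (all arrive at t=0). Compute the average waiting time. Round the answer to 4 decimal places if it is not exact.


FCFS order (as given): [10, 3, 2, 7, 10, 6]
Waiting times:
  Job 1: wait = 0
  Job 2: wait = 10
  Job 3: wait = 13
  Job 4: wait = 15
  Job 5: wait = 22
  Job 6: wait = 32
Sum of waiting times = 92
Average waiting time = 92/6 = 15.3333

15.3333


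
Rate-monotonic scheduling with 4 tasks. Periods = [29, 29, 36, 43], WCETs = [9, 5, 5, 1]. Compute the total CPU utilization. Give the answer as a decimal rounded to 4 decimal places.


Compute individual utilizations (exact fractions):
  Task 1: C/T = 9/29 (approx. 0.3103)
  Task 2: C/T = 5/29 (approx. 0.1724)
  Task 3: C/T = 5/36 (approx. 0.1389)
  Task 4: C/T = 1/43 (approx. 0.0233)
Total utilization U = 9/29 + 5/29 + 5/36 + 1/43 = 28951/44892
Rounded to 4 decimal places: U = 0.6449
RM (Liu & Layland) bound for 4 tasks = 0.756828; compare with U = 28951/44892 (approx. 0.644903)
U <= bound, so schedulable by RM sufficient condition.

0.6449


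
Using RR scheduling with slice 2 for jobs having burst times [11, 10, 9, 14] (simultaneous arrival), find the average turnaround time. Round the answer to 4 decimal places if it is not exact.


Time quantum = 2
Execution trace:
  J1 runs 2 units, time = 2
  J2 runs 2 units, time = 4
  J3 runs 2 units, time = 6
  J4 runs 2 units, time = 8
  J1 runs 2 units, time = 10
  J2 runs 2 units, time = 12
  J3 runs 2 units, time = 14
  J4 runs 2 units, time = 16
  J1 runs 2 units, time = 18
  J2 runs 2 units, time = 20
  J3 runs 2 units, time = 22
  J4 runs 2 units, time = 24
  J1 runs 2 units, time = 26
  J2 runs 2 units, time = 28
  J3 runs 2 units, time = 30
  J4 runs 2 units, time = 32
  J1 runs 2 units, time = 34
  J2 runs 2 units, time = 36
  J3 runs 1 units, time = 37
  J4 runs 2 units, time = 39
  J1 runs 1 units, time = 40
  J4 runs 2 units, time = 42
  J4 runs 2 units, time = 44
Finish times: [40, 36, 37, 44]
Average turnaround = 157/4 = 39.25

39.25


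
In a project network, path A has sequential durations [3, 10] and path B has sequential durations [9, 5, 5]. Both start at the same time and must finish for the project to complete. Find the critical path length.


Path A total = 3 + 10 = 13
Path B total = 9 + 5 + 5 = 19
Critical path = longest path = max(13, 19) = 19

19


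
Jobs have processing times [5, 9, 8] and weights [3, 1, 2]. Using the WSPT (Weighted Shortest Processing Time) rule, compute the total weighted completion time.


Compute p/w ratios and sort ascending (WSPT): [(5, 3), (8, 2), (9, 1)]
Compute weighted completion times:
  Job (p=5,w=3): C=5, w*C=3*5=15
  Job (p=8,w=2): C=13, w*C=2*13=26
  Job (p=9,w=1): C=22, w*C=1*22=22
Total weighted completion time = 63

63


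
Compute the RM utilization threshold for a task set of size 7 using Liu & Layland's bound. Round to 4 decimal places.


Compute 2^(1/7) = 1.1040895137
Subtract 1: 1.1040895137 - 1 = 0.1040895137
Multiply by n: 7 * 0.1040895137 = 0.7286265959
Round to 4 dp: 0.7286

0.7286


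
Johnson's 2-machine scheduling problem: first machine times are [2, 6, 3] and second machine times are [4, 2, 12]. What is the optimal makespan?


Apply Johnson's rule:
  Group 1 (a <= b): [(1, 2, 4), (3, 3, 12)]
  Group 2 (a > b): [(2, 6, 2)]
Optimal job order: [1, 3, 2]
Schedule:
  Job 1: M1 done at 2, M2 done at 6
  Job 3: M1 done at 5, M2 done at 18
  Job 2: M1 done at 11, M2 done at 20
Makespan = 20

20


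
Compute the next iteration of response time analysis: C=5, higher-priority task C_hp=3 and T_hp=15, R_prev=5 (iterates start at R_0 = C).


R_next = C + ceil(R_prev / T_hp) * C_hp
ceil(5 / 15) = ceil(0.3333) = 1
Interference = 1 * 3 = 3
R_next = 5 + 3 = 8

8


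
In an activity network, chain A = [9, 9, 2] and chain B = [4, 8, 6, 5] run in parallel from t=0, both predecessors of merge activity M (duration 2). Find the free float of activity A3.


ES(A3) = sum of predecessors on chain A = 18
EF(A3) = ES + duration = 18 + 2 = 20
Successor of A3 is M. ES(M) = max(sum(A), sum(B)) = max(20, 23) = 23
Free float = ES(successor) - EF(current) = 23 - 20 = 3

3


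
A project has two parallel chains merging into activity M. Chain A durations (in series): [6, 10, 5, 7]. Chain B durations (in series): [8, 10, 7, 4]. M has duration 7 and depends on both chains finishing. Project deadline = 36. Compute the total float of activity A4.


Forward pass: ES(A4) = sum of predecessors on chain A = 21
EF = ES + duration = 21 + 7 = 28
Backward pass: LF(M) = deadline = 36; LS(M) = 36 - 7 = 29
LF(A4) = LS(M) - sum(successors on chain A) = 29 - 0 = 29
LS = LF - duration = 29 - 7 = 22
Total float = LS - ES = 22 - 21 = 1

1


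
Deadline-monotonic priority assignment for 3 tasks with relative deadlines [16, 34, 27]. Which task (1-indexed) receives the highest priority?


Sort tasks by relative deadline (ascending):
  Task 1: deadline = 16
  Task 3: deadline = 27
  Task 2: deadline = 34
Priority order (highest first): [1, 3, 2]
Highest priority task = 1

1


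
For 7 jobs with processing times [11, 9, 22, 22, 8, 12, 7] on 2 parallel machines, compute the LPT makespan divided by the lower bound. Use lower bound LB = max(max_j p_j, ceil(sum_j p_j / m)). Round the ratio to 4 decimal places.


LPT order: [22, 22, 12, 11, 9, 8, 7]
Machine loads after assignment: [49, 42]
LPT makespan = 49
Lower bound = max(max_job, ceil(total/2)) = max(22, 46) = 46
Ratio = 49 / 46 = 1.0652

1.0652


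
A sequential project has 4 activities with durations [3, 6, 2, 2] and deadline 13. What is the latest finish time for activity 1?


LF(activity 1) = deadline - sum of successor durations
Successors: activities 2 through 4 with durations [6, 2, 2]
Sum of successor durations = 10
LF = 13 - 10 = 3

3


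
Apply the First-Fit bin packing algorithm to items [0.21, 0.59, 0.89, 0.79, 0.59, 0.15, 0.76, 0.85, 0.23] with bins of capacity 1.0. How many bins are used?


Place items sequentially using First-Fit:
  Item 0.21 -> new Bin 1
  Item 0.59 -> Bin 1 (now 0.8)
  Item 0.89 -> new Bin 2
  Item 0.79 -> new Bin 3
  Item 0.59 -> new Bin 4
  Item 0.15 -> Bin 1 (now 0.95)
  Item 0.76 -> new Bin 5
  Item 0.85 -> new Bin 6
  Item 0.23 -> Bin 4 (now 0.82)
Total bins used = 6

6


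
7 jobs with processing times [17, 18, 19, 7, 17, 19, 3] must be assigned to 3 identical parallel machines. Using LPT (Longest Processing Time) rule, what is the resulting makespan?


Sort jobs in decreasing order (LPT): [19, 19, 18, 17, 17, 7, 3]
Assign each job to the least loaded machine:
  Machine 1: jobs [19, 17], load = 36
  Machine 2: jobs [19, 7, 3], load = 29
  Machine 3: jobs [18, 17], load = 35
Makespan = max load = 36

36


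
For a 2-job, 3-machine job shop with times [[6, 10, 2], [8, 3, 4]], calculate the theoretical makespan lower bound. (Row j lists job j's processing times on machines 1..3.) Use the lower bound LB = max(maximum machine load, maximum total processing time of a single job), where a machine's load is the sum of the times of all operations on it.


Machine loads:
  Machine 1: 6 + 8 = 14
  Machine 2: 10 + 3 = 13
  Machine 3: 2 + 4 = 6
Max machine load = 14
Job totals:
  Job 1: 18
  Job 2: 15
Max job total = 18
Lower bound = max(14, 18) = 18

18


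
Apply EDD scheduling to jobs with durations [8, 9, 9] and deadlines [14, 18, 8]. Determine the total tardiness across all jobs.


Sort by due date (EDD order): [(9, 8), (8, 14), (9, 18)]
Compute completion times and tardiness:
  Job 1: p=9, d=8, C=9, tardiness=max(0,9-8)=1
  Job 2: p=8, d=14, C=17, tardiness=max(0,17-14)=3
  Job 3: p=9, d=18, C=26, tardiness=max(0,26-18)=8
Total tardiness = 12

12


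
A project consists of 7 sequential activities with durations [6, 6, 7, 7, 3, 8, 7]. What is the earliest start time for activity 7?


Activity 7 starts after activities 1 through 6 complete.
Predecessor durations: [6, 6, 7, 7, 3, 8]
ES = 6 + 6 + 7 + 7 + 3 + 8 = 37

37


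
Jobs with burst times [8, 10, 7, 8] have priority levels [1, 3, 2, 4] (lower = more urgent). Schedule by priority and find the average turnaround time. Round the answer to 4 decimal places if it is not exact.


Sort by priority (ascending = highest first):
Order: [(1, 8), (2, 7), (3, 10), (4, 8)]
Completion times:
  Priority 1, burst=8, C=8
  Priority 2, burst=7, C=15
  Priority 3, burst=10, C=25
  Priority 4, burst=8, C=33
Average turnaround = 81/4 = 20.25

20.25


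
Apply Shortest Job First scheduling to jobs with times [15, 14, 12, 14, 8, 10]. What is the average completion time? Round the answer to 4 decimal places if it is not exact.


SJF order (ascending): [8, 10, 12, 14, 14, 15]
Completion times:
  Job 1: burst=8, C=8
  Job 2: burst=10, C=18
  Job 3: burst=12, C=30
  Job 4: burst=14, C=44
  Job 5: burst=14, C=58
  Job 6: burst=15, C=73
Average completion = 231/6 = 38.5

38.5


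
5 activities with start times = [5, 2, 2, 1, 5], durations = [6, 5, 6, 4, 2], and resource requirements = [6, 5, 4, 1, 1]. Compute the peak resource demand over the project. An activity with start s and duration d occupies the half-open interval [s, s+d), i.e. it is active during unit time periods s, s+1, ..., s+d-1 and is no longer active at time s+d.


Each activity i is active on [start_i, start_i + duration_i).
Compute total resource usage per time slot:
  t=0: active resources = [], total = 0
  t=1: active resources = [1], total = 1
  t=2: active resources = [5, 4, 1], total = 10
  t=3: active resources = [5, 4, 1], total = 10
  t=4: active resources = [5, 4, 1], total = 10
  t=5: active resources = [6, 5, 4, 1], total = 16
  t=6: active resources = [6, 5, 4, 1], total = 16
  t=7: active resources = [6, 4], total = 10
  t=8: active resources = [6], total = 6
  t=9: active resources = [6], total = 6
  t=10: active resources = [6], total = 6
Peak resource demand = 16

16


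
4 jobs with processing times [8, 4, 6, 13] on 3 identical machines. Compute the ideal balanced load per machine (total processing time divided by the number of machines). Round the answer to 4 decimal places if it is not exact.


Total processing time = 8 + 4 + 6 + 13 = 31
Number of machines = 3
Ideal balanced load = 31 / 3 = 10.3333

10.3333


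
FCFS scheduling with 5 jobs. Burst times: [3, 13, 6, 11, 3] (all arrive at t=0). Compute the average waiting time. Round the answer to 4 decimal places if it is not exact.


FCFS order (as given): [3, 13, 6, 11, 3]
Waiting times:
  Job 1: wait = 0
  Job 2: wait = 3
  Job 3: wait = 16
  Job 4: wait = 22
  Job 5: wait = 33
Sum of waiting times = 74
Average waiting time = 74/5 = 14.8

14.8


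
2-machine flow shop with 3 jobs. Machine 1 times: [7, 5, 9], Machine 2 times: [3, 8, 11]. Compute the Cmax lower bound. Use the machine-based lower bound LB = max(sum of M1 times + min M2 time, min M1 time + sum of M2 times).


LB1 = sum(M1 times) + min(M2 times) = 21 + 3 = 24
LB2 = min(M1 times) + sum(M2 times) = 5 + 22 = 27
Lower bound = max(LB1, LB2) = max(24, 27) = 27

27


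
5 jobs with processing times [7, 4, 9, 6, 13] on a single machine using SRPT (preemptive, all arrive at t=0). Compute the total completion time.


Since all jobs arrive at t=0, SRPT equals SPT ordering.
SPT order: [4, 6, 7, 9, 13]
Completion times:
  Job 1: p=4, C=4
  Job 2: p=6, C=10
  Job 3: p=7, C=17
  Job 4: p=9, C=26
  Job 5: p=13, C=39
Total completion time = 4 + 10 + 17 + 26 + 39 = 96

96


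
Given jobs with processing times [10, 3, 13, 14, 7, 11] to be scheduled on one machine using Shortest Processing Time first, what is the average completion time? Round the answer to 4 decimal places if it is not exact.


Sort jobs by processing time (SPT order): [3, 7, 10, 11, 13, 14]
Compute completion times sequentially:
  Job 1: processing = 3, completes at 3
  Job 2: processing = 7, completes at 10
  Job 3: processing = 10, completes at 20
  Job 4: processing = 11, completes at 31
  Job 5: processing = 13, completes at 44
  Job 6: processing = 14, completes at 58
Sum of completion times = 166
Average completion time = 166/6 = 27.6667

27.6667


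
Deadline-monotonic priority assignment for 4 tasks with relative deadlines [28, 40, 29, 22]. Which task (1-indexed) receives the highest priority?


Sort tasks by relative deadline (ascending):
  Task 4: deadline = 22
  Task 1: deadline = 28
  Task 3: deadline = 29
  Task 2: deadline = 40
Priority order (highest first): [4, 1, 3, 2]
Highest priority task = 4

4


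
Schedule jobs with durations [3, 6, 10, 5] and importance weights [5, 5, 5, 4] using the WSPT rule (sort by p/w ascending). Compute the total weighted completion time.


Compute p/w ratios and sort ascending (WSPT): [(3, 5), (6, 5), (5, 4), (10, 5)]
Compute weighted completion times:
  Job (p=3,w=5): C=3, w*C=5*3=15
  Job (p=6,w=5): C=9, w*C=5*9=45
  Job (p=5,w=4): C=14, w*C=4*14=56
  Job (p=10,w=5): C=24, w*C=5*24=120
Total weighted completion time = 236

236


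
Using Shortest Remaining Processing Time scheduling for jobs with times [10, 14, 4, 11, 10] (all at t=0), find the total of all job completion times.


Since all jobs arrive at t=0, SRPT equals SPT ordering.
SPT order: [4, 10, 10, 11, 14]
Completion times:
  Job 1: p=4, C=4
  Job 2: p=10, C=14
  Job 3: p=10, C=24
  Job 4: p=11, C=35
  Job 5: p=14, C=49
Total completion time = 4 + 14 + 24 + 35 + 49 = 126

126


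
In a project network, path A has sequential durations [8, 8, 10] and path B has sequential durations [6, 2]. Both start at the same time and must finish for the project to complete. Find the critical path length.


Path A total = 8 + 8 + 10 = 26
Path B total = 6 + 2 = 8
Critical path = longest path = max(26, 8) = 26

26


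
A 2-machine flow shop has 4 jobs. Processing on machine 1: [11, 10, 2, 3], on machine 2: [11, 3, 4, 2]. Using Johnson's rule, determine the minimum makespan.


Apply Johnson's rule:
  Group 1 (a <= b): [(3, 2, 4), (1, 11, 11)]
  Group 2 (a > b): [(2, 10, 3), (4, 3, 2)]
Optimal job order: [3, 1, 2, 4]
Schedule:
  Job 3: M1 done at 2, M2 done at 6
  Job 1: M1 done at 13, M2 done at 24
  Job 2: M1 done at 23, M2 done at 27
  Job 4: M1 done at 26, M2 done at 29
Makespan = 29

29


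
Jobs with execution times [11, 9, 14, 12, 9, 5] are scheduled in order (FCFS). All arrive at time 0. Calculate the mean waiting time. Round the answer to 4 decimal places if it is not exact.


FCFS order (as given): [11, 9, 14, 12, 9, 5]
Waiting times:
  Job 1: wait = 0
  Job 2: wait = 11
  Job 3: wait = 20
  Job 4: wait = 34
  Job 5: wait = 46
  Job 6: wait = 55
Sum of waiting times = 166
Average waiting time = 166/6 = 27.6667

27.6667


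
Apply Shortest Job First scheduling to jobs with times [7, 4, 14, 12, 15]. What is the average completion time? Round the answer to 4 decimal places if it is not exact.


SJF order (ascending): [4, 7, 12, 14, 15]
Completion times:
  Job 1: burst=4, C=4
  Job 2: burst=7, C=11
  Job 3: burst=12, C=23
  Job 4: burst=14, C=37
  Job 5: burst=15, C=52
Average completion = 127/5 = 25.4

25.4


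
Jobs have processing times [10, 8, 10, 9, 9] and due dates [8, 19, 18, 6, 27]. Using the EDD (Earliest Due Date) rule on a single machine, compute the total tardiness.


Sort by due date (EDD order): [(9, 6), (10, 8), (10, 18), (8, 19), (9, 27)]
Compute completion times and tardiness:
  Job 1: p=9, d=6, C=9, tardiness=max(0,9-6)=3
  Job 2: p=10, d=8, C=19, tardiness=max(0,19-8)=11
  Job 3: p=10, d=18, C=29, tardiness=max(0,29-18)=11
  Job 4: p=8, d=19, C=37, tardiness=max(0,37-19)=18
  Job 5: p=9, d=27, C=46, tardiness=max(0,46-27)=19
Total tardiness = 62

62


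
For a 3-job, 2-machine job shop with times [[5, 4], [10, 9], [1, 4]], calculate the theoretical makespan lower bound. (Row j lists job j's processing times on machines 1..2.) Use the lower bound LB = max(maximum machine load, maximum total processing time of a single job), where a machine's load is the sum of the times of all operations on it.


Machine loads:
  Machine 1: 5 + 10 + 1 = 16
  Machine 2: 4 + 9 + 4 = 17
Max machine load = 17
Job totals:
  Job 1: 9
  Job 2: 19
  Job 3: 5
Max job total = 19
Lower bound = max(17, 19) = 19

19


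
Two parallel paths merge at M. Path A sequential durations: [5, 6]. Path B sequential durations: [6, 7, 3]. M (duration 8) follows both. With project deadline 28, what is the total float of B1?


Forward pass: ES(B1) = sum of predecessors on chain B = 0
EF = ES + duration = 0 + 6 = 6
Backward pass: LF(M) = deadline = 28; LS(M) = 28 - 8 = 20
LF(B1) = LS(M) - sum(successors on chain B) = 20 - 10 = 10
LS = LF - duration = 10 - 6 = 4
Total float = LS - ES = 4 - 0 = 4

4


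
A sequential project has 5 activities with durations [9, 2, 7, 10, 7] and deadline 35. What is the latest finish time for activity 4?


LF(activity 4) = deadline - sum of successor durations
Successors: activities 5 through 5 with durations [7]
Sum of successor durations = 7
LF = 35 - 7 = 28

28


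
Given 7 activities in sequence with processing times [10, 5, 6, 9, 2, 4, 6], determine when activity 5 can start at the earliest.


Activity 5 starts after activities 1 through 4 complete.
Predecessor durations: [10, 5, 6, 9]
ES = 10 + 5 + 6 + 9 = 30

30


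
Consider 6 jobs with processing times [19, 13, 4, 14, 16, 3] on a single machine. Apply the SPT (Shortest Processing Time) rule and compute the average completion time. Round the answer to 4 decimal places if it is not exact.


Sort jobs by processing time (SPT order): [3, 4, 13, 14, 16, 19]
Compute completion times sequentially:
  Job 1: processing = 3, completes at 3
  Job 2: processing = 4, completes at 7
  Job 3: processing = 13, completes at 20
  Job 4: processing = 14, completes at 34
  Job 5: processing = 16, completes at 50
  Job 6: processing = 19, completes at 69
Sum of completion times = 183
Average completion time = 183/6 = 30.5

30.5


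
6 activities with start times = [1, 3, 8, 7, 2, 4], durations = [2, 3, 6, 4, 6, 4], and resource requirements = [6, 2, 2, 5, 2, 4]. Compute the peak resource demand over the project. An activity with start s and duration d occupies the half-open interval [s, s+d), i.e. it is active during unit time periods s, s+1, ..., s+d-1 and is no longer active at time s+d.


Each activity i is active on [start_i, start_i + duration_i).
Compute total resource usage per time slot:
  t=0: active resources = [], total = 0
  t=1: active resources = [6], total = 6
  t=2: active resources = [6, 2], total = 8
  t=3: active resources = [2, 2], total = 4
  t=4: active resources = [2, 2, 4], total = 8
  t=5: active resources = [2, 2, 4], total = 8
  t=6: active resources = [2, 4], total = 6
  t=7: active resources = [5, 2, 4], total = 11
  t=8: active resources = [2, 5], total = 7
  t=9: active resources = [2, 5], total = 7
  t=10: active resources = [2, 5], total = 7
  t=11: active resources = [2], total = 2
  t=12: active resources = [2], total = 2
  t=13: active resources = [2], total = 2
Peak resource demand = 11

11
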